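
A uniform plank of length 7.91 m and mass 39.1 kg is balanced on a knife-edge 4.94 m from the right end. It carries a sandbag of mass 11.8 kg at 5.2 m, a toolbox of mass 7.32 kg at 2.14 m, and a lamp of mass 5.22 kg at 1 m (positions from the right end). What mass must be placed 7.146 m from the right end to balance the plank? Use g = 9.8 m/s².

Taking torques about the knife-edge (at 4.94 m from the right end):
Beam weight: 39.1 × 9.8 = 383.2 N down at 3.955 m → arm 0.985 m, τ = 383.2 × 0.985 = 377.5 N·m clockwise.
Sandbag: 11.8 × 9.8 = 115.6 N down at 5.2 m → arm 0.26 m, τ = 115.6 × 0.26 = 30.06 N·m counterclockwise.
Toolbox: 7.32 × 9.8 = 71.74 N down at 2.14 m → arm 2.8 m, τ = 71.74 × 2.8 = 200.9 N·m clockwise.
Lamp: 5.22 × 9.8 = 51.16 N down at 1 m → arm 3.94 m, τ = 51.16 × 3.94 = 201.6 N·m clockwise.
Net moment of known loads = 749.9 N·m clockwise.
An unknown mass m at 7.146 m has arm 2.206 m; its moment is m·g·2.206 counterclockwise.
Στ = 0 ⇒ m × 9.8 × 2.206 = 749.9 ⇒ m = 749.9 / (9.8 × 2.206) = 34.7 kg.

m ≈ 34.7 kg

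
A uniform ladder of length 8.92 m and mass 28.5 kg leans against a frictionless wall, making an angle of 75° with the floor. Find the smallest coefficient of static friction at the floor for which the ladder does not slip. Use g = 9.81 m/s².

μ_min ≈ 0.134

Sum moments about the foot of the ladder (the floor normal and friction both act there and drop out).
Ladder weight 28.5×9.81 = 279.6 N acts at 4.46 m along the ladder; its horizontal arm is 4.46·cos75° = 1.154 m → τ = 322.7 N·m clockwise.
Wall normal N acts horizontally at the top; its moment arm is the height L sinθ = 8.92·sin75° = 8.616 m, counterclockwise.
Setting net torque to zero: N × 8.616 = 322.7 → N = 37.45 N.
ΣFx = 0 ⇒ f = N_wall = 37.45 N. ΣFy = 0 ⇒ N_floor = 279.6 N.
μ_min = f / N_floor = 37.45 / 279.6 = 0.134.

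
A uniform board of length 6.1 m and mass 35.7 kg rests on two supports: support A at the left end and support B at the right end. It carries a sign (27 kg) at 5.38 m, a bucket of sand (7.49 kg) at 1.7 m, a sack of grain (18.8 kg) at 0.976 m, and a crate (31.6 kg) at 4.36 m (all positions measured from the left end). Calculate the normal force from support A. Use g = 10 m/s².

Taking torques about support B:
Beam weight: 35.7 × 10 = 357 N down at 3.05 m → arm 3.05 m, τ = 357 × 3.05 = 1089 N·m counterclockwise.
Sign: 27 × 10 = 270 N down at 5.38 m → arm 0.72 m, τ = 270 × 0.72 = 194.4 N·m counterclockwise.
Bucket of sand: 7.49 × 10 = 74.9 N down at 1.7 m → arm 4.4 m, τ = 74.9 × 4.4 = 329.6 N·m counterclockwise.
Sack of grain: 18.8 × 10 = 188 N down at 0.976 m → arm 5.124 m, τ = 188 × 5.124 = 963.3 N·m counterclockwise.
Crate: 31.6 × 10 = 316 N down at 4.36 m → arm 1.74 m, τ = 316 × 1.74 = 549.8 N·m counterclockwise.
Net load moment about support B = 3126 N·m counterclockwise.
Reaction R at support A is upward at 0 m, arm 6.1 m → moment R × 6.1 clockwise.
Στ = 0 ⇒ R × 6.1 = 3126 ⇒ R = 512 N.

R_A ≈ 512 N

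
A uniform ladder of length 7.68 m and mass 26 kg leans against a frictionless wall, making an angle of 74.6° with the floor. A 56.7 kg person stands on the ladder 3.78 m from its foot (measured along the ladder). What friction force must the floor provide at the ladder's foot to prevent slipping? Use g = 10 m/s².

Choose the foot of the ladder as the axis so the floor normal and friction both act there and drop out.
Ladder weight 26×10 = 260 N acts at 3.84 m along the ladder; its horizontal arm is 3.84·cos74.6° = 1.02 m → τ = 265.2 N·m clockwise.
Person: 56.7×10 = 567 N at 3.78 m → arm 1.004 m → τ = 569.3 N·m clockwise.
Wall normal N acts horizontally at the top; its moment arm is the height L sinθ = 7.68·sin74.6° = 7.404 m, counterclockwise.
Setting net torque to zero: N × 7.404 = 834.5 → N = 113 N.
ΣFx = 0: friction at the foot balances the wall's push, so f = N_wall = 113 N.

f ≈ 113 N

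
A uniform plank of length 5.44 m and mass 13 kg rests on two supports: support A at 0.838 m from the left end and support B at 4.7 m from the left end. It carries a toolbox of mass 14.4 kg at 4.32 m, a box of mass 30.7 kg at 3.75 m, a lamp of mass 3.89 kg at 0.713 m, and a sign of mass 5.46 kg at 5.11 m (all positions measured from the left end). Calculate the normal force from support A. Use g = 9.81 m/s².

R_A ≈ 187 N

Take moments about support B.
Beam weight: 13 × 9.81 = 127.5 N down at 2.72 m → arm 1.98 m, τ = 127.5 × 1.98 = 252.4 N·m counterclockwise.
Toolbox: 14.4 × 9.81 = 141.3 N down at 4.32 m → arm 0.38 m, τ = 141.3 × 0.38 = 53.69 N·m counterclockwise.
Box: 30.7 × 9.81 = 301.2 N down at 3.75 m → arm 0.95 m, τ = 301.2 × 0.95 = 286.1 N·m counterclockwise.
Lamp: 3.89 × 9.81 = 38.16 N down at 0.713 m → arm 3.987 m, τ = 38.16 × 3.987 = 152.1 N·m counterclockwise.
Sign: 5.46 × 9.81 = 53.56 N down at 5.11 m → arm 0.41 m, τ = 53.56 × 0.41 = 21.96 N·m clockwise.
Net load moment about support B = 722.3 N·m counterclockwise.
Reaction R at support A is upward at 0.838 m, arm 3.862 m → moment R × 3.862 clockwise.
Balancing moments: R × 3.862 = 722.3, giving R = 187 N.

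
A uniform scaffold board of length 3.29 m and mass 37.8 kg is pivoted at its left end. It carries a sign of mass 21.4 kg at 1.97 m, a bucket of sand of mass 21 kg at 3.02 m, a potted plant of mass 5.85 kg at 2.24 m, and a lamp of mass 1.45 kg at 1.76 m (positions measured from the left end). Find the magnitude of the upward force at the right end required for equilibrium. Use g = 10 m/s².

Sum moments about the left end (the unknown pivot reaction has zero arm there).
Beam weight: 37.8 × 10 = 378 N down at 1.645 m → arm 1.645 m, τ = 378 × 1.645 = 621.8 N·m clockwise.
Sign: 21.4 × 10 = 214 N down at 1.97 m → arm 1.97 m, τ = 214 × 1.97 = 421.6 N·m clockwise.
Bucket of sand: 21 × 10 = 210 N down at 3.02 m → arm 3.02 m, τ = 210 × 3.02 = 634.2 N·m clockwise.
Potted plant: 5.85 × 10 = 58.5 N down at 2.24 m → arm 2.24 m, τ = 58.5 × 2.24 = 131 N·m clockwise.
Lamp: 1.45 × 10 = 14.5 N down at 1.76 m → arm 1.76 m, τ = 14.5 × 1.76 = 25.52 N·m clockwise.
Net moment of the loads = 1834 N·m clockwise.
The upward force F acts at the right end, arm 3.29 m, giving F × 3.29 counterclockwise.
Στ = 0 ⇒ F × 3.29 = 1834 ⇒ F = 1834 / 3.29 = 557 N.

F ≈ 557 N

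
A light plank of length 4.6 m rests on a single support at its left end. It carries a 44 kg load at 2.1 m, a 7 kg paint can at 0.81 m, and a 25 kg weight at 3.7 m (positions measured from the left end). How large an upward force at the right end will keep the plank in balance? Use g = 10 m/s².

Take moments about the left end.
Load: 44 × 10 = 440 N down at 2.1 m → arm 2.1 m, τ = 440 × 2.1 = 924 N·m clockwise.
Paint can: 7 × 10 = 70 N down at 0.81 m → arm 0.81 m, τ = 70 × 0.81 = 56.7 N·m clockwise.
Weight: 25 × 10 = 250 N down at 3.7 m → arm 3.7 m, τ = 250 × 3.7 = 925 N·m clockwise.
Net moment of the loads = 1906 N·m clockwise.
The upward force F acts at the right end, arm 4.6 m, giving F × 4.6 counterclockwise.
Στ = 0 ⇒ F × 4.6 = 1906 ⇒ F = 1906 / 4.6 = 414 N.

F ≈ 414 N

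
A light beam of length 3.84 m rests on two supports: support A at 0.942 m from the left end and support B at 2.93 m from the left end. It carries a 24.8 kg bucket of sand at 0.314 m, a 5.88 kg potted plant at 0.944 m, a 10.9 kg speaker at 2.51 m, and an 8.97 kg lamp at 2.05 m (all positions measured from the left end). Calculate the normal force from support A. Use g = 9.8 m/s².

R_A ≈ 439 N

Sum moments about support B (its reaction then has zero moment arm).
Bucket of sand: 24.8 × 9.8 = 243 N down at 0.314 m → arm 2.616 m, τ = 243 × 2.616 = 635.7 N·m counterclockwise.
Potted plant: 5.88 × 9.8 = 57.62 N down at 0.944 m → arm 1.986 m, τ = 57.62 × 1.986 = 114.4 N·m counterclockwise.
Speaker: 10.9 × 9.8 = 106.8 N down at 2.51 m → arm 0.42 m, τ = 106.8 × 0.42 = 44.86 N·m counterclockwise.
Lamp: 8.97 × 9.8 = 87.91 N down at 2.05 m → arm 0.88 m, τ = 87.91 × 0.88 = 77.36 N·m counterclockwise.
Net load moment about support B = 872.3 N·m counterclockwise.
Reaction R at support A is upward at 0.942 m, arm 1.988 m → moment R × 1.988 clockwise.
For rotational equilibrium, R × 1.988 = 872.3, so R = 439 N.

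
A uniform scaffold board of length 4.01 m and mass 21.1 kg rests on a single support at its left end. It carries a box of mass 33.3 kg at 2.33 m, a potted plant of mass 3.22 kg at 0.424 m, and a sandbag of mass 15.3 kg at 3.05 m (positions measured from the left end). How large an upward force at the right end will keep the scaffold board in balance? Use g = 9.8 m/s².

Choose the left end as the axis so the unknown pivot reaction has zero arm there.
Beam weight: 21.1 × 9.8 = 206.8 N down at 2.005 m → arm 2.005 m, τ = 206.8 × 2.005 = 414.6 N·m clockwise.
Box: 33.3 × 9.8 = 326.3 N down at 2.33 m → arm 2.33 m, τ = 326.3 × 2.33 = 760.3 N·m clockwise.
Potted plant: 3.22 × 9.8 = 31.56 N down at 0.424 m → arm 0.424 m, τ = 31.56 × 0.424 = 13.38 N·m clockwise.
Sandbag: 15.3 × 9.8 = 149.9 N down at 3.05 m → arm 3.05 m, τ = 149.9 × 3.05 = 457.2 N·m clockwise.
Net moment of the loads = 1645 N·m clockwise.
The upward force F acts at the right end, arm 4.01 m, giving F × 4.01 counterclockwise.
For rotational equilibrium, F × 4.01 = 1645, so F = 1645 / 4.01 = 410 N.

F ≈ 410 N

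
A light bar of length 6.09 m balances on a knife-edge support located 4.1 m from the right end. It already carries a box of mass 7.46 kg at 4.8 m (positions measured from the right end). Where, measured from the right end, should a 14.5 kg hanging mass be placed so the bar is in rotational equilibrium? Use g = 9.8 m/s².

x ≈ 3.74 m from the right end

Sum moments about the knife-edge support (at 4.1 m from the right end) (the support reaction has zero arm there).
Box: 7.46 × 9.8 = 73.11 N down at 4.8 m → arm 0.7 m, τ = 73.11 × 0.7 = 51.18 N·m counterclockwise.
Net moment of existing loads = 51.18 N·m counterclockwise.
The hanging mass weighs 14.5 × 9.8 = 142.1 N and must supply an equal clockwise moment, so its lever arm about the knife-edge support is 51.18 / 142.1 = 0.36 m.
That puts it at 4.1 − 0.36 = 3.74 m from the right end.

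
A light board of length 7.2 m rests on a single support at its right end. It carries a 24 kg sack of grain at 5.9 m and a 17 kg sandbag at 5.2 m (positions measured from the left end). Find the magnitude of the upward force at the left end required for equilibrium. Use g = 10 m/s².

Choose the right end as the axis so the unknown pivot reaction has zero arm there.
Sack of grain: 24 × 10 = 240 N down at 5.9 m → arm 1.3 m, τ = 240 × 1.3 = 312 N·m counterclockwise.
Sandbag: 17 × 10 = 170 N down at 5.2 m → arm 2 m, τ = 170 × 2 = 340 N·m counterclockwise.
Net moment of the loads = 652 N·m counterclockwise.
The upward force F acts at the left end, arm 7.2 m, giving F × 7.2 clockwise.
Στ = 0 ⇒ F × 7.2 = 652 ⇒ F = 652 / 7.2 = 90.6 N.

F ≈ 90.6 N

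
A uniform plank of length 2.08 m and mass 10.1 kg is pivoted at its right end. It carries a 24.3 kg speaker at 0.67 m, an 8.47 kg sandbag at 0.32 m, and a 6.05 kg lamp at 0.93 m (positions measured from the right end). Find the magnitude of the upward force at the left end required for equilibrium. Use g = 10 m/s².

Choose the right end as the axis so the unknown pivot reaction has zero arm there.
Beam weight: 10.1 × 10 = 101 N down at 1.04 m → arm 1.04 m, τ = 101 × 1.04 = 105 N·m counterclockwise.
Speaker: 24.3 × 10 = 243 N down at 0.67 m → arm 0.67 m, τ = 243 × 0.67 = 162.8 N·m counterclockwise.
Sandbag: 8.47 × 10 = 84.7 N down at 0.32 m → arm 0.32 m, τ = 84.7 × 0.32 = 27.1 N·m counterclockwise.
Lamp: 6.05 × 10 = 60.5 N down at 0.93 m → arm 0.93 m, τ = 60.5 × 0.93 = 56.27 N·m counterclockwise.
Net moment of the loads = 351.2 N·m counterclockwise.
The upward force F acts at the left end, arm 2.08 m, giving F × 2.08 clockwise.
Balancing moments: F × 2.08 = 351.2, giving F = 351.2 / 2.08 = 169 N.

F ≈ 169 N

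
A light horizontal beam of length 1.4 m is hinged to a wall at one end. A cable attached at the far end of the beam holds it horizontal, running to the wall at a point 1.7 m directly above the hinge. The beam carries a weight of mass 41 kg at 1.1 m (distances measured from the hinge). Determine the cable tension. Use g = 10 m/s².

T ≈ 417 N

Taking torques about the hinge:
Weight: 41 × 10 = 410 N down at 1.1 m → arm 1.1 m, τ = 410 × 1.1 = 451 N·m clockwise.
Total clockwise load moment = 451 N·m.
The cable tension T acts at 1.4 m; only its component perpendicular to the beam, T sinθ, produces torque. sinθ = h/√(h²+d²) = 1.7/√(1.7²+1.4²) = 0.7719.
Balancing moments: T × 1.4 × 0.7719 = 451, giving T = 451 / 1.081 = 417 N.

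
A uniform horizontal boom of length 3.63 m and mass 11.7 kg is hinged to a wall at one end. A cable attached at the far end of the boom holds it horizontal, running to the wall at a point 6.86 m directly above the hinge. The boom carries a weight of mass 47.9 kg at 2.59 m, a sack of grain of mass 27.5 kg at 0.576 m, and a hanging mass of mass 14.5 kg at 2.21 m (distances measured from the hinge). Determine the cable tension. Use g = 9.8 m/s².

Choose the hinge as the axis so the unknown hinge reaction has zero arm there.
Beam weight: 11.7 × 9.8 = 114.7 N down at 1.815 m → arm 1.815 m, τ = 114.7 × 1.815 = 208.2 N·m clockwise.
Weight: 47.9 × 9.8 = 469.4 N down at 2.59 m → arm 2.59 m, τ = 469.4 × 2.59 = 1216 N·m clockwise.
Sack of grain: 27.5 × 9.8 = 269.5 N down at 0.576 m → arm 0.576 m, τ = 269.5 × 0.576 = 155.2 N·m clockwise.
Hanging mass: 14.5 × 9.8 = 142.1 N down at 2.21 m → arm 2.21 m, τ = 142.1 × 2.21 = 314 N·m clockwise.
Total clockwise load moment = 1893 N·m.
The cable tension T acts at 3.63 m; only its component perpendicular to the boom, T sinθ, produces torque. sinθ = h/√(h²+d²) = 6.86/√(6.86²+3.63²) = 0.8839.
For rotational equilibrium, T × 3.63 × 0.8839 = 1893, so T = 1893 / 3.209 = 590 N.

T ≈ 590 N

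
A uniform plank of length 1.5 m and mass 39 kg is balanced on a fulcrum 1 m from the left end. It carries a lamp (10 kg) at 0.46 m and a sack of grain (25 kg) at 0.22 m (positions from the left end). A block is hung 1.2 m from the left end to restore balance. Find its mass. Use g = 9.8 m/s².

m ≈ 173 kg

Choose the fulcrum (at 1 m from the left end) as the axis so the support reaction has zero arm there.
Beam weight: 39 × 9.8 = 382.2 N down at 0.75 m → arm 0.25 m, τ = 382.2 × 0.25 = 95.55 N·m counterclockwise.
Lamp: 10 × 9.8 = 98 N down at 0.46 m → arm 0.54 m, τ = 98 × 0.54 = 52.92 N·m counterclockwise.
Sack of grain: 25 × 9.8 = 245 N down at 0.22 m → arm 0.78 m, τ = 245 × 0.78 = 191.1 N·m counterclockwise.
Net moment of known loads = 339.6 N·m counterclockwise.
An unknown mass m at 1.2 m has arm 0.2 m; its moment is m·g·0.2 clockwise.
Στ = 0 ⇒ m × 9.8 × 0.2 = 339.6 ⇒ m = 339.6 / (9.8 × 0.2) = 173 kg.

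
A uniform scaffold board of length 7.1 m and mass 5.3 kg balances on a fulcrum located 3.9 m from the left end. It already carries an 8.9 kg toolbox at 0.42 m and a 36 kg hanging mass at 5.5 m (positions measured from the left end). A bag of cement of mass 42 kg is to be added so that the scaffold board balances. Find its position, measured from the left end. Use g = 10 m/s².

About the fulcrum (at 3.9 m from the left end):
Beam weight: 5.3 × 10 = 53 N down at 3.55 m → arm 0.35 m, τ = 53 × 0.35 = 18.55 N·m counterclockwise.
Toolbox: 8.9 × 10 = 89 N down at 0.42 m → arm 3.48 m, τ = 89 × 3.48 = 309.7 N·m counterclockwise.
Hanging mass: 36 × 10 = 360 N down at 5.5 m → arm 1.6 m, τ = 360 × 1.6 = 576 N·m clockwise.
Net moment of existing loads = 247.8 N·m clockwise.
The bag of cement weighs 42 × 10 = 420 N and must supply an equal counterclockwise moment, so its lever arm about the fulcrum is 247.8 / 420 = 0.59 m.
That puts it at 3.9 − 0.59 = 3.31 m from the left end.

x ≈ 3.31 m from the left end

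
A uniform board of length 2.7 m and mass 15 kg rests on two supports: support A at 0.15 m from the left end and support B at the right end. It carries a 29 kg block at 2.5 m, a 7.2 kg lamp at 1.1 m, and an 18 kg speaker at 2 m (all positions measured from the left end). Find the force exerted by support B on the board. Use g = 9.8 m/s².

Choose support A as the axis so its reaction then has zero moment arm.
Beam weight: 15 × 9.8 = 147 N down at 1.35 m → arm 1.2 m, τ = 147 × 1.2 = 176.4 N·m clockwise.
Block: 29 × 9.8 = 284.2 N down at 2.5 m → arm 2.35 m, τ = 284.2 × 2.35 = 667.9 N·m clockwise.
Lamp: 7.2 × 9.8 = 70.56 N down at 1.1 m → arm 0.95 m, τ = 70.56 × 0.95 = 67.03 N·m clockwise.
Speaker: 18 × 9.8 = 176.4 N down at 2 m → arm 1.85 m, τ = 176.4 × 1.85 = 326.3 N·m clockwise.
Net load moment about support A = 1238 N·m clockwise.
Reaction R at support B is upward at 2.7 m, arm 2.55 m → moment R × 2.55 counterclockwise.
Στ = 0 ⇒ R × 2.55 = 1238 ⇒ R = 485 N.

R_B ≈ 485 N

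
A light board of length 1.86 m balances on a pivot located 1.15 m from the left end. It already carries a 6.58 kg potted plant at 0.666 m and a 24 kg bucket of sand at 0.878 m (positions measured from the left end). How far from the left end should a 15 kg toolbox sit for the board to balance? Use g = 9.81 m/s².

About the pivot (at 1.15 m from the left end):
Potted plant: 6.58 × 9.81 = 64.55 N down at 0.666 m → arm 0.484 m, τ = 64.55 × 0.484 = 31.24 N·m counterclockwise.
Bucket of sand: 24 × 9.81 = 235.4 N down at 0.878 m → arm 0.272 m, τ = 235.4 × 0.272 = 64.03 N·m counterclockwise.
Net moment of existing loads = 95.27 N·m counterclockwise.
The toolbox weighs 15 × 9.81 = 147.2 N and must supply an equal clockwise moment, so its lever arm about the pivot is 95.27 / 147.2 = 0.647 m.
That puts it at 1.15 + 0.647 = 1.8 m from the left end.

x ≈ 1.8 m from the left end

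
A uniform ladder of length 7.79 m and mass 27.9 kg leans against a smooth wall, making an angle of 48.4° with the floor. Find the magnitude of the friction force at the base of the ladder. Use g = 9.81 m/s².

Taking torques about the foot of the ladder:
Ladder weight 27.9×9.81 = 273.7 N acts at 3.895 m along the ladder; its horizontal arm is 3.895·cos48.4° = 2.586 m → τ = 707.8 N·m clockwise.
Wall normal N acts horizontally at the top; its moment arm is the height L sinθ = 7.79·sin48.4° = 5.825 m, counterclockwise.
For rotational equilibrium, N × 5.825 = 707.8, so N = 122 N.
ΣFx = 0: friction at the foot balances the wall's push, so f = N_wall = 122 N.

f ≈ 122 N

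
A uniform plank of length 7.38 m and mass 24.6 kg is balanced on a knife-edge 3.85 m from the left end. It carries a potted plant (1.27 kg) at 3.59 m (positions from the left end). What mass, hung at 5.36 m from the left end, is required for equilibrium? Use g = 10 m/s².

m ≈ 2.83 kg

Taking torques about the knife-edge (at 3.85 m from the left end):
Beam weight: 24.6 × 10 = 246 N down at 3.69 m → arm 0.16 m, τ = 246 × 0.16 = 39.36 N·m counterclockwise.
Potted plant: 1.27 × 10 = 12.7 N down at 3.59 m → arm 0.26 m, τ = 12.7 × 0.26 = 3.302 N·m counterclockwise.
Net moment of known loads = 42.66 N·m counterclockwise.
An unknown mass m at 5.36 m has arm 1.51 m; its moment is m·g·1.51 clockwise.
Balancing moments: m × 10 × 1.51 = 42.66, giving m = 42.66 / (10 × 1.51) = 2.83 kg.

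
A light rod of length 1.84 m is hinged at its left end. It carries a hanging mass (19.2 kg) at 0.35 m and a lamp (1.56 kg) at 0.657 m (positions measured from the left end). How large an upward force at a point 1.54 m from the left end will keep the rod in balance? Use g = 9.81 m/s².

Choose the left end as the axis so the unknown pivot reaction has zero arm there.
Hanging mass: 19.2 × 9.81 = 188.4 N down at 0.35 m → arm 0.35 m, τ = 188.4 × 0.35 = 65.94 N·m clockwise.
Lamp: 1.56 × 9.81 = 15.3 N down at 0.657 m → arm 0.657 m, τ = 15.3 × 0.657 = 10.05 N·m clockwise.
Net moment of the loads = 75.99 N·m clockwise.
The upward force F acts at a point 1.54 m from the left end, arm 1.54 m, giving F × 1.54 counterclockwise.
Στ = 0 ⇒ F × 1.54 = 75.99 ⇒ F = 75.99 / 1.54 = 49.3 N.

F ≈ 49.3 N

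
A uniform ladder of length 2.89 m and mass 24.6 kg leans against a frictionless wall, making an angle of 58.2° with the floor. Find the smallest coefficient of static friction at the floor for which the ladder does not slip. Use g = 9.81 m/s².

μ_min ≈ 0.31

Take moments about the foot of the ladder.
Ladder weight 24.6×9.81 = 241.3 N acts at 1.445 m along the ladder; its horizontal arm is 1.445·cos58.2° = 0.7615 m → τ = 183.7 N·m clockwise.
Wall normal N acts horizontally at the top; its moment arm is the height L sinθ = 2.89·sin58.2° = 2.456 m, counterclockwise.
For rotational equilibrium, N × 2.456 = 183.7, so N = 74.8 N.
ΣFx = 0 ⇒ f = N_wall = 74.8 N. ΣFy = 0 ⇒ N_floor = 241.3 N.
μ_min = f / N_floor = 74.8 / 241.3 = 0.31.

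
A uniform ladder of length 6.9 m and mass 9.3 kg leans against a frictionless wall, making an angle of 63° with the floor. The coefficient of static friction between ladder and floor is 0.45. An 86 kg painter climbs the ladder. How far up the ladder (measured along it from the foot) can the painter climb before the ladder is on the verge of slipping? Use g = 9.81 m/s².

d ≈ 6.38 m

About the foot of the ladder:
Ladder weight 9.3×9.81 = 91.23 N acts at 3.45 m along the ladder; its horizontal arm is 3.45·cos63° = 1.566 m → τ = 142.9 N·m clockwise.
Painter weight 86×9.81 = 843.7 N at distance d → arm d·cos63° → τ = 843.7·d·0.454 clockwise.
Wall normal N at the top has arm L sinθ = 6.148 m counterclockwise, so Στ = 0 gives N·6.148 = 142.9 + 383·d.
ΣFy = 0 ⇒ N_floor = 934.9 N, so the maximum friction is μ_s·N_floor = 0.45×934.9 = 420.7 N. ΣFx = 0 ⇒ N_wall = f, so at the slipping point N = 420.7 N.
Substituting: 420.7×6.148 = 142.9 + 383·d ⇒ d = (2586 − 142.9) / 383 = 6.38 m.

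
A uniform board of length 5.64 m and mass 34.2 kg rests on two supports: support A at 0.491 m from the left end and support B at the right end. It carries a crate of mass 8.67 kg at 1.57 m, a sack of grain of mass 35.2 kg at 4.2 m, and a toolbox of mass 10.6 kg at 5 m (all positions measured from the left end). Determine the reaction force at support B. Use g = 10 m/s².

Choose support A as the axis so its reaction then has zero moment arm.
Beam weight: 34.2 × 10 = 342 N down at 2.82 m → arm 2.329 m, τ = 342 × 2.329 = 796.5 N·m clockwise.
Crate: 8.67 × 10 = 86.7 N down at 1.57 m → arm 1.079 m, τ = 86.7 × 1.079 = 93.55 N·m clockwise.
Sack of grain: 35.2 × 10 = 352 N down at 4.2 m → arm 3.709 m, τ = 352 × 3.709 = 1306 N·m clockwise.
Toolbox: 10.6 × 10 = 106 N down at 5 m → arm 4.509 m, τ = 106 × 4.509 = 478 N·m clockwise.
Net load moment about support A = 2674 N·m clockwise.
Reaction R at support B is upward at 5.64 m, arm 5.149 m → moment R × 5.149 counterclockwise.
Στ = 0 ⇒ R × 5.149 = 2674 ⇒ R = 519 N.

R_B ≈ 519 N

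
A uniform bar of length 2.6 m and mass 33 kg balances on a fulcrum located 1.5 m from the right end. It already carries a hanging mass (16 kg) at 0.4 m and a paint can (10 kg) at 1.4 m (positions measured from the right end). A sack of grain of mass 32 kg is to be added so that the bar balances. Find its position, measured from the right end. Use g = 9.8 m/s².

Choose the fulcrum (at 1.5 m from the right end) as the axis so the support reaction has zero arm there.
Beam weight: 33 × 9.8 = 323.4 N down at 1.3 m → arm 0.2 m, τ = 323.4 × 0.2 = 64.68 N·m clockwise.
Hanging mass: 16 × 9.8 = 156.8 N down at 0.4 m → arm 1.1 m, τ = 156.8 × 1.1 = 172.5 N·m clockwise.
Paint can: 10 × 9.8 = 98 N down at 1.4 m → arm 0.1 m, τ = 98 × 0.1 = 9.8 N·m clockwise.
Net moment of existing loads = 247 N·m clockwise.
The sack of grain weighs 32 × 9.8 = 313.6 N and must supply an equal counterclockwise moment, so its lever arm about the fulcrum is 247 / 313.6 = 0.788 m.
That puts it at 1.5 + 0.788 = 2.29 m from the right end.

x ≈ 2.29 m from the right end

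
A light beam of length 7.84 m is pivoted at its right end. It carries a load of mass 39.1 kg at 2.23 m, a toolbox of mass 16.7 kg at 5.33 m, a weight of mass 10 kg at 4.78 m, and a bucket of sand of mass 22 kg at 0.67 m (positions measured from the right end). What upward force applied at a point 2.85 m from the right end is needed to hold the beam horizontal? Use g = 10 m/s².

F ≈ 838 N

Choose the right end as the axis so the unknown pivot reaction has zero arm there.
Load: 39.1 × 10 = 391 N down at 2.23 m → arm 2.23 m, τ = 391 × 2.23 = 871.9 N·m counterclockwise.
Toolbox: 16.7 × 10 = 167 N down at 5.33 m → arm 5.33 m, τ = 167 × 5.33 = 890.1 N·m counterclockwise.
Weight: 10 × 10 = 100 N down at 4.78 m → arm 4.78 m, τ = 100 × 4.78 = 478 N·m counterclockwise.
Bucket of sand: 22 × 10 = 220 N down at 0.67 m → arm 0.67 m, τ = 220 × 0.67 = 147.4 N·m counterclockwise.
Net moment of the loads = 2387 N·m counterclockwise.
The upward force F acts at a point 2.85 m from the right end, arm 2.85 m, giving F × 2.85 clockwise.
For rotational equilibrium, F × 2.85 = 2387, so F = 2387 / 2.85 = 838 N.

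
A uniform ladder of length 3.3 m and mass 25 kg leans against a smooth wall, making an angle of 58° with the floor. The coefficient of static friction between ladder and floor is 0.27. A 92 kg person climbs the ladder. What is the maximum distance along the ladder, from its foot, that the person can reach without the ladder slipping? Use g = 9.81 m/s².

Take moments about the foot of the ladder.
Ladder weight 25×9.81 = 245.2 N acts at 1.65 m along the ladder; its horizontal arm is 1.65·cos58° = 0.8744 m → τ = 214.4 N·m clockwise.
Person weight 92×9.81 = 902.5 N at distance d → arm d·cos58° → τ = 902.5·d·0.5299 clockwise.
Wall normal N at the top has arm L sinθ = 2.799 m counterclockwise, so Στ = 0 gives N·2.799 = 214.4 + 478.2·d.
ΣFy = 0 ⇒ N_floor = 1148 N, so the maximum friction is μ_s·N_floor = 0.27×1148 = 310 N. ΣFx = 0 ⇒ N_wall = f, so at the slipping point N = 310 N.
Substituting: 310×2.799 = 214.4 + 478.2·d ⇒ d = (867.7 − 214.4) / 478.2 = 1.37 m.

d ≈ 1.37 m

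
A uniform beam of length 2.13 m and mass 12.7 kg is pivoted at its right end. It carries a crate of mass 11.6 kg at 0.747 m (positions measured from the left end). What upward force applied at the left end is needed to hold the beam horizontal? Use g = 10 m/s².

F ≈ 139 N

Take moments about the right end.
Beam weight: 12.7 × 10 = 127 N down at 1.065 m → arm 1.065 m, τ = 127 × 1.065 = 135.3 N·m counterclockwise.
Crate: 11.6 × 10 = 116 N down at 0.747 m → arm 1.383 m, τ = 116 × 1.383 = 160.4 N·m counterclockwise.
Net moment of the loads = 295.7 N·m counterclockwise.
The upward force F acts at the left end, arm 2.13 m, giving F × 2.13 clockwise.
Balancing moments: F × 2.13 = 295.7, giving F = 295.7 / 2.13 = 139 N.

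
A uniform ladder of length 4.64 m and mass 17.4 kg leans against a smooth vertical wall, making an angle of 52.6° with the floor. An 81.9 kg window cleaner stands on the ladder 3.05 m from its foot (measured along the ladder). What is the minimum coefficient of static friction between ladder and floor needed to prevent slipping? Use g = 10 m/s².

μ_min ≈ 0.481

Taking torques about the foot of the ladder:
Ladder weight 17.4×10 = 174 N acts at 2.32 m along the ladder; its horizontal arm is 2.32·cos52.6° = 1.409 m → τ = 245.2 N·m clockwise.
Window cleaner: 81.9×10 = 819 N at 3.05 m → arm 1.852 m → τ = 1517 N·m clockwise.
Wall normal N acts horizontally at the top; its moment arm is the height L sinθ = 4.64·sin52.6° = 3.686 m, counterclockwise.
Setting net torque to zero: N × 3.686 = 1762 → N = 478 N.
ΣFx = 0 ⇒ f = N_wall = 478 N. ΣFy = 0 ⇒ N_floor = 993 N.
μ_min = f / N_floor = 478 / 993 = 0.481.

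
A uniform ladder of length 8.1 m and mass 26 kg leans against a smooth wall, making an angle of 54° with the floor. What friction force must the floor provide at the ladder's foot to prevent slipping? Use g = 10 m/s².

Sum moments about the foot of the ladder (the floor normal and friction both act there and drop out).
Ladder weight 26×10 = 260 N acts at 4.05 m along the ladder; its horizontal arm is 4.05·cos54° = 2.381 m → τ = 619.1 N·m clockwise.
Wall normal N acts horizontally at the top; its moment arm is the height L sinθ = 8.1·sin54° = 6.553 m, counterclockwise.
Setting net torque to zero: N × 6.553 = 619.1 → N = 94.5 N.
ΣFx = 0: friction at the foot balances the wall's push, so f = N_wall = 94.5 N.

f ≈ 94.5 N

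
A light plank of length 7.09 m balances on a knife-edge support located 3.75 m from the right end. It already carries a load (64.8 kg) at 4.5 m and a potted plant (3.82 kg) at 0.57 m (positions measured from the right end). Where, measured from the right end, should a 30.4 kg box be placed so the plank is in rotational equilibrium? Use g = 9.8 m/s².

Take moments about the knife-edge support (at 3.75 m from the right end).
Load: 64.8 × 9.8 = 635 N down at 4.5 m → arm 0.75 m, τ = 635 × 0.75 = 476.2 N·m counterclockwise.
Potted plant: 3.82 × 9.8 = 37.44 N down at 0.57 m → arm 3.18 m, τ = 37.44 × 3.18 = 119.1 N·m clockwise.
Net moment of existing loads = 357.1 N·m counterclockwise.
The box weighs 30.4 × 9.8 = 297.9 N and must supply an equal clockwise moment, so its lever arm about the knife-edge support is 357.1 / 297.9 = 1.2 m.
That puts it at 3.75 − 1.2 = 2.55 m from the right end.

x ≈ 2.55 m from the right end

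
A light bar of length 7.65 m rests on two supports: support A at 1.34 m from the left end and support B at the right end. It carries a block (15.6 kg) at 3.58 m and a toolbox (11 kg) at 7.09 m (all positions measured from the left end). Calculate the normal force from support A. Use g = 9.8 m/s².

Choose support B as the axis so its reaction then has zero moment arm.
Block: 15.6 × 9.8 = 152.9 N down at 3.58 m → arm 4.07 m, τ = 152.9 × 4.07 = 622.3 N·m counterclockwise.
Toolbox: 11 × 9.8 = 107.8 N down at 7.09 m → arm 0.56 m, τ = 107.8 × 0.56 = 60.37 N·m counterclockwise.
Net load moment about support B = 682.7 N·m counterclockwise.
Reaction R at support A is upward at 1.34 m, arm 6.31 m → moment R × 6.31 clockwise.
Setting net torque to zero: R × 6.31 = 682.7 → R = 108 N.

R_A ≈ 108 N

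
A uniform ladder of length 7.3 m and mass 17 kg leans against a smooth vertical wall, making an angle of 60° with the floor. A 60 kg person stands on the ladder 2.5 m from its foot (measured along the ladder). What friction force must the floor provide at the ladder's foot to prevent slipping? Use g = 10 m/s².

f ≈ 168 N

Taking torques about the foot of the ladder:
Ladder weight 17×10 = 170 N acts at 3.65 m along the ladder; its horizontal arm is 3.65·cos60° = 1.825 m → τ = 310.2 N·m clockwise.
Person: 60×10 = 600 N at 2.5 m → arm 1.25 m → τ = 750 N·m clockwise.
Wall normal N acts horizontally at the top; its moment arm is the height L sinθ = 7.3·sin60° = 6.322 m, counterclockwise.
Setting net torque to zero: N × 6.322 = 1060 → N = 168 N.
ΣFx = 0: friction at the foot balances the wall's push, so f = N_wall = 168 N.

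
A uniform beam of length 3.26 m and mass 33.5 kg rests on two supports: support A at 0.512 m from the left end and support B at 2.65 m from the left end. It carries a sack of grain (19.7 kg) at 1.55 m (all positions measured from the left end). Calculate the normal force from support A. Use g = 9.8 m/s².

R_A ≈ 256 N

Choose support B as the axis so its reaction then has zero moment arm.
Beam weight: 33.5 × 9.8 = 328.3 N down at 1.63 m → arm 1.02 m, τ = 328.3 × 1.02 = 334.9 N·m counterclockwise.
Sack of grain: 19.7 × 9.8 = 193.1 N down at 1.55 m → arm 1.1 m, τ = 193.1 × 1.1 = 212.4 N·m counterclockwise.
Net load moment about support B = 547.3 N·m counterclockwise.
Reaction R at support A is upward at 0.512 m, arm 2.138 m → moment R × 2.138 clockwise.
Setting net torque to zero: R × 2.138 = 547.3 → R = 256 N.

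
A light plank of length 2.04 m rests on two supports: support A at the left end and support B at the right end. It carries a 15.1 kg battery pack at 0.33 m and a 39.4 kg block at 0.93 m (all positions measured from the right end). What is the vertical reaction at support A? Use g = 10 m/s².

R_A ≈ 204 N

Taking torques about support B:
Battery pack: 15.1 × 10 = 151 N down at 0.33 m → arm 0.33 m, τ = 151 × 0.33 = 49.83 N·m counterclockwise.
Block: 39.4 × 10 = 394 N down at 0.93 m → arm 0.93 m, τ = 394 × 0.93 = 366.4 N·m counterclockwise.
Net load moment about support B = 416.2 N·m counterclockwise.
Reaction R at support A is upward at 2.04 m, arm 2.04 m → moment R × 2.04 clockwise.
Balancing moments: R × 2.04 = 416.2, giving R = 204 N.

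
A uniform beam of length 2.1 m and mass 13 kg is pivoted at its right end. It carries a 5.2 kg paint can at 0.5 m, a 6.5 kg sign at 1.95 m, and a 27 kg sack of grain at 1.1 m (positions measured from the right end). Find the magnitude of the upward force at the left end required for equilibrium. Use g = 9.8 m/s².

Choose the right end as the axis so the unknown pivot reaction has zero arm there.
Beam weight: 13 × 9.8 = 127.4 N down at 1.05 m → arm 1.05 m, τ = 127.4 × 1.05 = 133.8 N·m counterclockwise.
Paint can: 5.2 × 9.8 = 50.96 N down at 0.5 m → arm 0.5 m, τ = 50.96 × 0.5 = 25.48 N·m counterclockwise.
Sign: 6.5 × 9.8 = 63.7 N down at 1.95 m → arm 1.95 m, τ = 63.7 × 1.95 = 124.2 N·m counterclockwise.
Sack of grain: 27 × 9.8 = 264.6 N down at 1.1 m → arm 1.1 m, τ = 264.6 × 1.1 = 291.1 N·m counterclockwise.
Net moment of the loads = 574.6 N·m counterclockwise.
The upward force F acts at the left end, arm 2.1 m, giving F × 2.1 clockwise.
Στ = 0 ⇒ F × 2.1 = 574.6 ⇒ F = 574.6 / 2.1 = 274 N.

F ≈ 274 N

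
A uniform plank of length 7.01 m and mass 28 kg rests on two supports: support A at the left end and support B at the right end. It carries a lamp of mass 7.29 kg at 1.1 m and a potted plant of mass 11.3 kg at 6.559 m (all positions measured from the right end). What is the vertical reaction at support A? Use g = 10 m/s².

Sum moments about support B (its reaction then has zero moment arm).
Beam weight: 28 × 10 = 280 N down at 3.505 m → arm 3.505 m, τ = 280 × 3.505 = 981.4 N·m counterclockwise.
Lamp: 7.29 × 10 = 72.9 N down at 1.1 m → arm 1.1 m, τ = 72.9 × 1.1 = 80.19 N·m counterclockwise.
Potted plant: 11.3 × 10 = 113 N down at 6.559 m → arm 6.559 m, τ = 113 × 6.559 = 741.2 N·m counterclockwise.
Net load moment about support B = 1803 N·m counterclockwise.
Reaction R at support A is upward at 7.01 m, arm 7.01 m → moment R × 7.01 clockwise.
Στ = 0 ⇒ R × 7.01 = 1803 ⇒ R = 257 N.

R_A ≈ 257 N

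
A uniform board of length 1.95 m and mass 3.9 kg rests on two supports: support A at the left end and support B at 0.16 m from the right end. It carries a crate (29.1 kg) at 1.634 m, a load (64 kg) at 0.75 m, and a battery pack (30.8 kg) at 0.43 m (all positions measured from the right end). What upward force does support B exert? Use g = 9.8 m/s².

R_B ≈ 748 N

About support A:
Beam weight: 3.9 × 9.8 = 38.22 N down at 0.975 m → arm 0.975 m, τ = 38.22 × 0.975 = 37.26 N·m clockwise.
Crate: 29.1 × 9.8 = 285.2 N down at 1.634 m → arm 0.316 m, τ = 285.2 × 0.316 = 90.12 N·m clockwise.
Load: 64 × 9.8 = 627.2 N down at 0.75 m → arm 1.2 m, τ = 627.2 × 1.2 = 752.6 N·m clockwise.
Battery pack: 30.8 × 9.8 = 301.8 N down at 0.43 m → arm 1.52 m, τ = 301.8 × 1.52 = 458.7 N·m clockwise.
Net load moment about support A = 1339 N·m clockwise.
Reaction R at support B is upward at 0.16 m, arm 1.79 m → moment R × 1.79 counterclockwise.
Στ = 0 ⇒ R × 1.79 = 1339 ⇒ R = 748 N.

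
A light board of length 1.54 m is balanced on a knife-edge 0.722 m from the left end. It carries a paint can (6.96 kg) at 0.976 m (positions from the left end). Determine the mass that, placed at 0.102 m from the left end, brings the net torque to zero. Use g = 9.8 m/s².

Sum moments about the knife-edge (at 0.722 m from the left end) (the support reaction has zero arm there).
Paint can: 6.96 × 9.8 = 68.21 N down at 0.976 m → arm 0.254 m, τ = 68.21 × 0.254 = 17.33 N·m clockwise.
Net moment of known loads = 17.33 N·m clockwise.
An unknown mass m at 0.102 m has arm 0.62 m; its moment is m·g·0.62 counterclockwise.
Στ = 0 ⇒ m × 9.8 × 0.62 = 17.33 ⇒ m = 17.33 / (9.8 × 0.62) = 2.85 kg.

m ≈ 2.85 kg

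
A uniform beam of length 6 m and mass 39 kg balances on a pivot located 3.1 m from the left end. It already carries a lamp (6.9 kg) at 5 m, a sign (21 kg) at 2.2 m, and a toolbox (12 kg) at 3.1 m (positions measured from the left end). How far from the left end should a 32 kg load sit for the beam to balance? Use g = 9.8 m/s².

Taking torques about the pivot (at 3.1 m from the left end):
Beam weight: 39 × 9.8 = 382.2 N down at 3 m → arm 0.1 m, τ = 382.2 × 0.1 = 38.22 N·m counterclockwise.
Lamp: 6.9 × 9.8 = 67.62 N down at 5 m → arm 1.9 m, τ = 67.62 × 1.9 = 128.5 N·m clockwise.
Sign: 21 × 9.8 = 205.8 N down at 2.2 m → arm 0.9 m, τ = 205.8 × 0.9 = 185.2 N·m counterclockwise.
Toolbox: acts at the pivot, moment arm 0 → no torque.
Net moment of existing loads = 94.92 N·m counterclockwise.
The load weighs 32 × 9.8 = 313.6 N and must supply an equal clockwise moment, so its lever arm about the pivot is 94.92 / 313.6 = 0.303 m.
That puts it at 3.1 + 0.303 = 3.4 m from the left end.

x ≈ 3.4 m from the left end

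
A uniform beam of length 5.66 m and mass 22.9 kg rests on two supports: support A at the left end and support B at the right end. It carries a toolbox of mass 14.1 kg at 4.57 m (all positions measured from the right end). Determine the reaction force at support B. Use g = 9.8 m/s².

R_B ≈ 139 N

About support A:
Beam weight: 22.9 × 9.8 = 224.4 N down at 2.83 m → arm 2.83 m, τ = 224.4 × 2.83 = 635.1 N·m clockwise.
Toolbox: 14.1 × 9.8 = 138.2 N down at 4.57 m → arm 1.09 m, τ = 138.2 × 1.09 = 150.6 N·m clockwise.
Net load moment about support A = 785.7 N·m clockwise.
Reaction R at support B is upward at 0 m, arm 5.66 m → moment R × 5.66 counterclockwise.
Balancing moments: R × 5.66 = 785.7, giving R = 139 N.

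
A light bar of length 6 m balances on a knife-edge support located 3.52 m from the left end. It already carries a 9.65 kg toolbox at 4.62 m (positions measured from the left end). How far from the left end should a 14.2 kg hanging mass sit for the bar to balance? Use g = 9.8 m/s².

Taking torques about the knife-edge support (at 3.52 m from the left end):
Toolbox: 9.65 × 9.8 = 94.57 N down at 4.62 m → arm 1.1 m, τ = 94.57 × 1.1 = 104 N·m clockwise.
Net moment of existing loads = 104 N·m clockwise.
The hanging mass weighs 14.2 × 9.8 = 139.2 N and must supply an equal counterclockwise moment, so its lever arm about the knife-edge support is 104 / 139.2 = 0.747 m.
That puts it at 3.52 − 0.747 = 2.77 m from the left end.

x ≈ 2.77 m from the left end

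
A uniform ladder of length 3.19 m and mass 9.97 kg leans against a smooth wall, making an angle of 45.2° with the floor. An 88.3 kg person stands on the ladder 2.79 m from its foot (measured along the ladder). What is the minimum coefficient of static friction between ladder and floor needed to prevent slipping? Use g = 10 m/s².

Choose the foot of the ladder as the axis so the floor normal and friction both act there and drop out.
Ladder weight 9.97×10 = 99.7 N acts at 1.595 m along the ladder; its horizontal arm is 1.595·cos45.2° = 1.124 m → τ = 112.1 N·m clockwise.
Person: 88.3×10 = 883 N at 2.79 m → arm 1.966 m → τ = 1736 N·m clockwise.
Wall normal N acts horizontally at the top; its moment arm is the height L sinθ = 3.19·sin45.2° = 2.264 m, counterclockwise.
Setting net torque to zero: N × 2.264 = 1848 → N = 816.3 N.
ΣFx = 0 ⇒ f = N_wall = 816.3 N. ΣFy = 0 ⇒ N_floor = 982.7 N.
μ_min = f / N_floor = 816.3 / 982.7 = 0.831.

μ_min ≈ 0.831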